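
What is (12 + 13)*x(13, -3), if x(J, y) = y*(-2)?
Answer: 150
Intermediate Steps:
x(J, y) = -2*y
(12 + 13)*x(13, -3) = (12 + 13)*(-2*(-3)) = 25*6 = 150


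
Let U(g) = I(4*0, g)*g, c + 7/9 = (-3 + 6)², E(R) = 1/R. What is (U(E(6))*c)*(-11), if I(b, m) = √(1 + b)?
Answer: -407/27 ≈ -15.074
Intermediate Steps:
c = 74/9 (c = -7/9 + (-3 + 6)² = -7/9 + 3² = -7/9 + 9 = 74/9 ≈ 8.2222)
U(g) = g (U(g) = √(1 + 4*0)*g = √(1 + 0)*g = √1*g = 1*g = g)
(U(E(6))*c)*(-11) = ((74/9)/6)*(-11) = ((⅙)*(74/9))*(-11) = (37/27)*(-11) = -407/27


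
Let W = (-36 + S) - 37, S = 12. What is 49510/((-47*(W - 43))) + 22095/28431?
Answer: 6477005/593892 ≈ 10.906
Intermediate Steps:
W = -61 (W = (-36 + 12) - 37 = -24 - 37 = -61)
49510/((-47*(W - 43))) + 22095/28431 = 49510/((-47*(-61 - 43))) + 22095/28431 = 49510/((-47*(-104))) + 22095*(1/28431) = 49510/4888 + 2455/3159 = 49510*(1/4888) + 2455/3159 = 24755/2444 + 2455/3159 = 6477005/593892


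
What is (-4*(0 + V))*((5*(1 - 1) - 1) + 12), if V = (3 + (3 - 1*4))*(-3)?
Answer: 264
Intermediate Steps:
V = -6 (V = (3 + (3 - 4))*(-3) = (3 - 1)*(-3) = 2*(-3) = -6)
(-4*(0 + V))*((5*(1 - 1) - 1) + 12) = (-4*(0 - 6))*((5*(1 - 1) - 1) + 12) = (-4*(-6))*((5*0 - 1) + 12) = 24*((0 - 1) + 12) = 24*(-1 + 12) = 24*11 = 264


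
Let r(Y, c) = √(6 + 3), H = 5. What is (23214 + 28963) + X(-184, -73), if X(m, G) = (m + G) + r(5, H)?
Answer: 51923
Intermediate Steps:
r(Y, c) = 3 (r(Y, c) = √9 = 3)
X(m, G) = 3 + G + m (X(m, G) = (m + G) + 3 = (G + m) + 3 = 3 + G + m)
(23214 + 28963) + X(-184, -73) = (23214 + 28963) + (3 - 73 - 184) = 52177 - 254 = 51923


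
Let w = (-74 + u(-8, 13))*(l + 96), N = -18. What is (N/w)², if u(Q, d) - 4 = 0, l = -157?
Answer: 81/4558225 ≈ 1.7770e-5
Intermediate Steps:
u(Q, d) = 4 (u(Q, d) = 4 + 0 = 4)
w = 4270 (w = (-74 + 4)*(-157 + 96) = -70*(-61) = 4270)
(N/w)² = (-18/4270)² = (-18*1/4270)² = (-9/2135)² = 81/4558225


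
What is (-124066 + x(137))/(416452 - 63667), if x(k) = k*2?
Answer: -41264/117595 ≈ -0.35090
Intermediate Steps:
x(k) = 2*k
(-124066 + x(137))/(416452 - 63667) = (-124066 + 2*137)/(416452 - 63667) = (-124066 + 274)/352785 = -123792*1/352785 = -41264/117595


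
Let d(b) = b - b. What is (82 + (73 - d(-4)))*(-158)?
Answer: -24490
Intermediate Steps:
d(b) = 0
(82 + (73 - d(-4)))*(-158) = (82 + (73 - 1*0))*(-158) = (82 + (73 + 0))*(-158) = (82 + 73)*(-158) = 155*(-158) = -24490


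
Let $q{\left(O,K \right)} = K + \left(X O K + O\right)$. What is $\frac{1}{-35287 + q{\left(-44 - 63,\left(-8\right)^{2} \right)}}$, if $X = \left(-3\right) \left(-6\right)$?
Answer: $- \frac{1}{158594} \approx -6.3054 \cdot 10^{-6}$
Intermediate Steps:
$X = 18$
$q{\left(O,K \right)} = K + O + 18 K O$ ($q{\left(O,K \right)} = K + \left(18 O K + O\right) = K + \left(18 K O + O\right) = K + \left(O + 18 K O\right) = K + O + 18 K O$)
$\frac{1}{-35287 + q{\left(-44 - 63,\left(-8\right)^{2} \right)}} = \frac{1}{-35287 + \left(\left(-8\right)^{2} - 107 + 18 \left(-8\right)^{2} \left(-44 - 63\right)\right)} = \frac{1}{-35287 + \left(64 - 107 + 18 \cdot 64 \left(-44 - 63\right)\right)} = \frac{1}{-35287 + \left(64 - 107 + 18 \cdot 64 \left(-107\right)\right)} = \frac{1}{-35287 - 123307} = \frac{1}{-158594} = - \frac{1}{158594}$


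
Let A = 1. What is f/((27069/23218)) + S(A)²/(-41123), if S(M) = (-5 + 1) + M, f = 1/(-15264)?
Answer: -2336712379/8495625572784 ≈ -0.00027505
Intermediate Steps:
f = -1/15264 ≈ -6.5514e-5
S(M) = -4 + M
f/((27069/23218)) + S(A)²/(-41123) = -1/(15264*(27069/23218)) + (-4 + 1)²/(-41123) = -1/(15264*(27069*(1/23218))) + (-3)²*(-1/41123) = -1/(15264*27069/23218) + 9*(-1/41123) = -1/15264*23218/27069 - 9/41123 = -11609/206590608 - 9/41123 = -2336712379/8495625572784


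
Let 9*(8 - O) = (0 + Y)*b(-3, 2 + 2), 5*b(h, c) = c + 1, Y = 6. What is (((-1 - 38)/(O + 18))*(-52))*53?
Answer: 80613/19 ≈ 4242.8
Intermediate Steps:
b(h, c) = ⅕ + c/5 (b(h, c) = (c + 1)/5 = (1 + c)/5 = ⅕ + c/5)
O = 22/3 (O = 8 - (0 + 6)*(⅕ + (2 + 2)/5)/9 = 8 - 2*(⅕ + (⅕)*4)/3 = 8 - 2*(⅕ + ⅘)/3 = 8 - 2/3 = 8 - ⅑*6 = 8 - ⅔ = 22/3 ≈ 7.3333)
(((-1 - 38)/(O + 18))*(-52))*53 = (((-1 - 38)/(22/3 + 18))*(-52))*53 = (-39/76/3*(-52))*53 = (-39*3/76*(-52))*53 = -117/76*(-52)*53 = (1521/19)*53 = 80613/19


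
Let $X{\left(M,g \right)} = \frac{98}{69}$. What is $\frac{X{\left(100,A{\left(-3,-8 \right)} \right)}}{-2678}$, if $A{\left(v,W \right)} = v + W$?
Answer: $- \frac{49}{92391} \approx -0.00053035$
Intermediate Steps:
$A{\left(v,W \right)} = W + v$
$X{\left(M,g \right)} = \frac{98}{69}$ ($X{\left(M,g \right)} = 98 \cdot \frac{1}{69} = \frac{98}{69}$)
$\frac{X{\left(100,A{\left(-3,-8 \right)} \right)}}{-2678} = \frac{98}{69 \left(-2678\right)} = \frac{98}{69} \left(- \frac{1}{2678}\right) = - \frac{49}{92391}$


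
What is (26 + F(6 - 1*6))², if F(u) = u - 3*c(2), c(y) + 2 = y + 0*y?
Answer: 676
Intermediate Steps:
c(y) = -2 + y (c(y) = -2 + (y + 0*y) = -2 + (y + 0) = -2 + y)
F(u) = u (F(u) = u - 3*(-2 + 2) = u - 3*0 = u + 0 = u)
(26 + F(6 - 1*6))² = (26 + (6 - 1*6))² = (26 + (6 - 6))² = (26 + 0)² = 26² = 676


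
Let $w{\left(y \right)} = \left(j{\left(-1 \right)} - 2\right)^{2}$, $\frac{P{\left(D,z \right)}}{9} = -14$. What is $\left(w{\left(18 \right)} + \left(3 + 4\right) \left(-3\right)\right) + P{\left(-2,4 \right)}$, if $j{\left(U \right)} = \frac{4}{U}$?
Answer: $-111$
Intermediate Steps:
$P{\left(D,z \right)} = -126$ ($P{\left(D,z \right)} = 9 \left(-14\right) = -126$)
$w{\left(y \right)} = 36$ ($w{\left(y \right)} = \left(\frac{4}{-1} - 2\right)^{2} = \left(4 \left(-1\right) - 2\right)^{2} = \left(-4 - 2\right)^{2} = \left(-6\right)^{2} = 36$)
$\left(w{\left(18 \right)} + \left(3 + 4\right) \left(-3\right)\right) + P{\left(-2,4 \right)} = \left(36 + \left(3 + 4\right) \left(-3\right)\right) - 126 = \left(36 + 7 \left(-3\right)\right) - 126 = \left(36 - 21\right) - 126 = 15 - 126 = -111$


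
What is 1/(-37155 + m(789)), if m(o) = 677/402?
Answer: -402/14935633 ≈ -2.6915e-5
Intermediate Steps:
m(o) = 677/402 (m(o) = 677*(1/402) = 677/402)
1/(-37155 + m(789)) = 1/(-37155 + 677/402) = 1/(-14935633/402) = -402/14935633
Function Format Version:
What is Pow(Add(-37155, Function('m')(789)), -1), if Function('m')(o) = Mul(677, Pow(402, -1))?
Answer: Rational(-402, 14935633) ≈ -2.6915e-5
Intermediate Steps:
Function('m')(o) = Rational(677, 402) (Function('m')(o) = Mul(677, Rational(1, 402)) = Rational(677, 402))
Pow(Add(-37155, Function('m')(789)), -1) = Pow(Add(-37155, Rational(677, 402)), -1) = Pow(Rational(-14935633, 402), -1) = Rational(-402, 14935633)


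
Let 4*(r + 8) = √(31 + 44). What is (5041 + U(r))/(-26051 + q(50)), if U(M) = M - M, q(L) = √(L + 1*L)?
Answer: -5041/26041 ≈ -0.19358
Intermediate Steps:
r = -8 + 5*√3/4 (r = -8 + √(31 + 44)/4 = -8 + √75/4 = -8 + (5*√3)/4 = -8 + 5*√3/4 ≈ -5.8349)
q(L) = √2*√L (q(L) = √(L + L) = √(2*L) = √2*√L)
U(M) = 0
(5041 + U(r))/(-26051 + q(50)) = (5041 + 0)/(-26051 + √2*√50) = 5041/(-26051 + √2*(5*√2)) = 5041/(-26051 + 10) = 5041/(-26041) = 5041*(-1/26041) = -5041/26041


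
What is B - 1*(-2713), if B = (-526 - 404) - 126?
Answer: 1657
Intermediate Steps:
B = -1056 (B = -930 - 126 = -1056)
B - 1*(-2713) = -1056 - 1*(-2713) = -1056 + 2713 = 1657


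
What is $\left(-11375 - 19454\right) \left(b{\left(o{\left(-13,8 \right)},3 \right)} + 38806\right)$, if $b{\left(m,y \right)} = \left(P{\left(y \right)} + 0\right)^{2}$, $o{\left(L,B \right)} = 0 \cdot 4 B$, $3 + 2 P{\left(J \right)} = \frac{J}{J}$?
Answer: $-1196381003$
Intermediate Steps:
$P{\left(J \right)} = -1$ ($P{\left(J \right)} = - \frac{3}{2} + \frac{J \frac{1}{J}}{2} = - \frac{3}{2} + \frac{1}{2} \cdot 1 = - \frac{3}{2} + \frac{1}{2} = -1$)
$o{\left(L,B \right)} = 0$ ($o{\left(L,B \right)} = 0 B = 0$)
$b{\left(m,y \right)} = 1$ ($b{\left(m,y \right)} = \left(-1 + 0\right)^{2} = \left(-1\right)^{2} = 1$)
$\left(-11375 - 19454\right) \left(b{\left(o{\left(-13,8 \right)},3 \right)} + 38806\right) = \left(-11375 - 19454\right) \left(1 + 38806\right) = \left(-30829\right) 38807 = -1196381003$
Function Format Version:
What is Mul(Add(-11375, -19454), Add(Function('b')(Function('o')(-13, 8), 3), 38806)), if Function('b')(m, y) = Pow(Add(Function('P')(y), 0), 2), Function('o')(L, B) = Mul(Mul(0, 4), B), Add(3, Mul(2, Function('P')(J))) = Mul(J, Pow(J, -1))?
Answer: -1196381003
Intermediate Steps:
Function('P')(J) = -1 (Function('P')(J) = Add(Rational(-3, 2), Mul(Rational(1, 2), Mul(J, Pow(J, -1)))) = Add(Rational(-3, 2), Mul(Rational(1, 2), 1)) = Add(Rational(-3, 2), Rational(1, 2)) = -1)
Function('o')(L, B) = 0 (Function('o')(L, B) = Mul(0, B) = 0)
Function('b')(m, y) = 1 (Function('b')(m, y) = Pow(Add(-1, 0), 2) = Pow(-1, 2) = 1)
Mul(Add(-11375, -19454), Add(Function('b')(Function('o')(-13, 8), 3), 38806)) = Mul(Add(-11375, -19454), Add(1, 38806)) = Mul(-30829, 38807) = -1196381003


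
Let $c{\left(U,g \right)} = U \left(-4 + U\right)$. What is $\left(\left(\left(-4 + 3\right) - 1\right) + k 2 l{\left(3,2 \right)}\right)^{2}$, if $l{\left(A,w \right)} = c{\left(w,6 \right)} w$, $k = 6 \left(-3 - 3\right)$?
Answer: $329476$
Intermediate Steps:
$k = -36$ ($k = 6 \left(-6\right) = -36$)
$l{\left(A,w \right)} = w^{2} \left(-4 + w\right)$ ($l{\left(A,w \right)} = w \left(-4 + w\right) w = w^{2} \left(-4 + w\right)$)
$\left(\left(\left(-4 + 3\right) - 1\right) + k 2 l{\left(3,2 \right)}\right)^{2} = \left(\left(\left(-4 + 3\right) - 1\right) + \left(-36\right) 2 \cdot 2^{2} \left(-4 + 2\right)\right)^{2} = \left(\left(-1 - 1\right) - 72 \cdot 4 \left(-2\right)\right)^{2} = \left(-2 - -576\right)^{2} = \left(-2 + 576\right)^{2} = 574^{2} = 329476$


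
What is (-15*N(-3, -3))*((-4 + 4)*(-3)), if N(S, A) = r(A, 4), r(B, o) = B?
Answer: 0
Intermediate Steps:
N(S, A) = A
(-15*N(-3, -3))*((-4 + 4)*(-3)) = (-15*(-3))*((-4 + 4)*(-3)) = 45*(0*(-3)) = 45*0 = 0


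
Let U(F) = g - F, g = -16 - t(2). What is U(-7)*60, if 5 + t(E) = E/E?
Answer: -300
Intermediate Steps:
t(E) = -4 (t(E) = -5 + E/E = -5 + 1 = -4)
g = -12 (g = -16 - 1*(-4) = -16 + 4 = -12)
U(F) = -12 - F
U(-7)*60 = (-12 - 1*(-7))*60 = (-12 + 7)*60 = -5*60 = -300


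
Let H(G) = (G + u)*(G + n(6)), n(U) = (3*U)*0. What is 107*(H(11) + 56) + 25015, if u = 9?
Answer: 54547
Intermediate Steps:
n(U) = 0
H(G) = G*(9 + G) (H(G) = (G + 9)*(G + 0) = (9 + G)*G = G*(9 + G))
107*(H(11) + 56) + 25015 = 107*(11*(9 + 11) + 56) + 25015 = 107*(11*20 + 56) + 25015 = 107*(220 + 56) + 25015 = 107*276 + 25015 = 29532 + 25015 = 54547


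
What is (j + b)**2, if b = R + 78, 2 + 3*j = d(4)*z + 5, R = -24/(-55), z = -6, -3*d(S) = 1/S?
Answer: 690060361/108900 ≈ 6336.6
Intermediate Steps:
d(S) = -1/(3*S)
R = 24/55 (R = -24*(-1/55) = 24/55 ≈ 0.43636)
j = 7/6 (j = -2/3 + (-1/3/4*(-6) + 5)/3 = -2/3 + (-1/3*1/4*(-6) + 5)/3 = -2/3 + (-1/12*(-6) + 5)/3 = -2/3 + (1/2 + 5)/3 = -2/3 + (1/3)*(11/2) = -2/3 + 11/6 = 7/6 ≈ 1.1667)
b = 4314/55 (b = 24/55 + 78 = 4314/55 ≈ 78.436)
(j + b)**2 = (7/6 + 4314/55)**2 = (26269/330)**2 = 690060361/108900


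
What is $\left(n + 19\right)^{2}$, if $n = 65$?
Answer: $7056$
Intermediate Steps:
$\left(n + 19\right)^{2} = \left(65 + 19\right)^{2} = 84^{2} = 7056$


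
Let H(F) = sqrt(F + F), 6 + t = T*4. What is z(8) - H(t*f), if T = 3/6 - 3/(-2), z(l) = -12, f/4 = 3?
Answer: -12 - 4*sqrt(3) ≈ -18.928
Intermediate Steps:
f = 12 (f = 4*3 = 12)
T = 2 (T = 3*(1/6) - 3*(-1/2) = 1/2 + 3/2 = 2)
t = 2 (t = -6 + 2*4 = -6 + 8 = 2)
H(F) = sqrt(2)*sqrt(F) (H(F) = sqrt(2*F) = sqrt(2)*sqrt(F))
z(8) - H(t*f) = -12 - sqrt(2)*sqrt(2*12) = -12 - sqrt(2)*sqrt(24) = -12 - sqrt(2)*2*sqrt(6) = -12 - 4*sqrt(3)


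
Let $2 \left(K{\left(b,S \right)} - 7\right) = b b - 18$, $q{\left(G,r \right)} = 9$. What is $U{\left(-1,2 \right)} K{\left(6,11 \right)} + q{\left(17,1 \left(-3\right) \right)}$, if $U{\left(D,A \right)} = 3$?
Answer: $57$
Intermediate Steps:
$K{\left(b,S \right)} = -2 + \frac{b^{2}}{2}$ ($K{\left(b,S \right)} = 7 + \frac{b b - 18}{2} = 7 + \frac{b^{2} - 18}{2} = 7 + \frac{-18 + b^{2}}{2} = 7 + \left(-9 + \frac{b^{2}}{2}\right) = -2 + \frac{b^{2}}{2}$)
$U{\left(-1,2 \right)} K{\left(6,11 \right)} + q{\left(17,1 \left(-3\right) \right)} = 3 \left(-2 + \frac{6^{2}}{2}\right) + 9 = 3 \left(-2 + \frac{1}{2} \cdot 36\right) + 9 = 3 \left(-2 + 18\right) + 9 = 3 \cdot 16 + 9 = 48 + 9 = 57$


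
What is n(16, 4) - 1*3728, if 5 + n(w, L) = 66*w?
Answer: -2677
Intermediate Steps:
n(w, L) = -5 + 66*w
n(16, 4) - 1*3728 = (-5 + 66*16) - 1*3728 = (-5 + 1056) - 3728 = 1051 - 3728 = -2677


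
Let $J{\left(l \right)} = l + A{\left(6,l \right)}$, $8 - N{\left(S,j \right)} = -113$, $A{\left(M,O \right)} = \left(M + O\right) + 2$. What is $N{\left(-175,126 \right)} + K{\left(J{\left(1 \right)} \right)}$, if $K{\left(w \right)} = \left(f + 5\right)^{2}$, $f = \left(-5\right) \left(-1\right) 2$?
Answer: $346$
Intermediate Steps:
$A{\left(M,O \right)} = 2 + M + O$
$f = 10$ ($f = 5 \cdot 2 = 10$)
$N{\left(S,j \right)} = 121$ ($N{\left(S,j \right)} = 8 - -113 = 8 + 113 = 121$)
$J{\left(l \right)} = 8 + 2 l$ ($J{\left(l \right)} = l + \left(2 + 6 + l\right) = l + \left(8 + l\right) = 8 + 2 l$)
$K{\left(w \right)} = 225$ ($K{\left(w \right)} = \left(10 + 5\right)^{2} = 15^{2} = 225$)
$N{\left(-175,126 \right)} + K{\left(J{\left(1 \right)} \right)} = 121 + 225 = 346$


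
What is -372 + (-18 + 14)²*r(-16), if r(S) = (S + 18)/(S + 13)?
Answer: -1148/3 ≈ -382.67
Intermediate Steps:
r(S) = (18 + S)/(13 + S)
-372 + (-18 + 14)²*r(-16) = -372 + (-18 + 14)²*((18 - 16)/(13 - 16)) = -372 + (-4)²*(2/(-3)) = -372 + 16*(-⅓*2) = -372 + 16*(-⅔) = -372 - 32/3 = -1148/3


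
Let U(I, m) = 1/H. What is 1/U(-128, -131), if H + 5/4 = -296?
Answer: -1189/4 ≈ -297.25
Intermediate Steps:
H = -1189/4 (H = -5/4 - 296 = -1189/4 ≈ -297.25)
U(I, m) = -4/1189 (U(I, m) = 1/(-1189/4) = -4/1189)
1/U(-128, -131) = 1/(-4/1189) = -1189/4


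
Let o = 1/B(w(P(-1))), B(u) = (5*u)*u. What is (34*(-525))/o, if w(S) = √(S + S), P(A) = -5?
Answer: 892500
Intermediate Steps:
w(S) = √2*√S (w(S) = √(2*S) = √2*√S)
B(u) = 5*u²
o = -1/50 (o = 1/(5*(√2*√(-5))²) = 1/(5*(√2*(I*√5))²) = 1/(5*(I*√10)²) = 1/(5*(-10)) = 1/(-50) = -1/50 ≈ -0.020000)
(34*(-525))/o = (34*(-525))/(-1/50) = -17850*(-50) = 892500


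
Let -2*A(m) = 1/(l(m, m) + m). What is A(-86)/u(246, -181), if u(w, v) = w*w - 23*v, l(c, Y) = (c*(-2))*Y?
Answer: 1/1924588324 ≈ 5.1959e-10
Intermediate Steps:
l(c, Y) = -2*Y*c (l(c, Y) = (-2*c)*Y = -2*Y*c)
u(w, v) = w² - 23*v
A(m) = -1/(2*(m - 2*m²)) (A(m) = -1/(2*(-2*m*m + m)) = -1/(2*(-2*m² + m)) = -1/(2*(m - 2*m²)))
A(-86)/u(246, -181) = ((½)/(-86*(-1 + 2*(-86))))/(246² - 23*(-181)) = ((½)*(-1/86)/(-1 - 172))/(60516 + 4163) = ((½)*(-1/86)/(-173))/64679 = ((½)*(-1/86)*(-1/173))*(1/64679) = (1/29756)*(1/64679) = 1/1924588324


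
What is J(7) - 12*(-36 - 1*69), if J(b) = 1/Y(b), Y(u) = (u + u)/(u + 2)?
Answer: 17649/14 ≈ 1260.6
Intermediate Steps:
Y(u) = 2*u/(2 + u) (Y(u) = (2*u)/(2 + u) = 2*u/(2 + u))
J(b) = (2 + b)/(2*b) (J(b) = 1/(2*b/(2 + b)) = (2 + b)/(2*b))
J(7) - 12*(-36 - 1*69) = (1/2)*(2 + 7)/7 - 12*(-36 - 1*69) = (1/2)*(1/7)*9 - 12*(-36 - 69) = 9/14 - 12*(-105) = 9/14 + 1260 = 17649/14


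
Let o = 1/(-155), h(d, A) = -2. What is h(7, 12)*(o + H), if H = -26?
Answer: 8062/155 ≈ 52.013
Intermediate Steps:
o = -1/155 ≈ -0.0064516
h(7, 12)*(o + H) = -2*(-1/155 - 26) = -2*(-4031/155) = 8062/155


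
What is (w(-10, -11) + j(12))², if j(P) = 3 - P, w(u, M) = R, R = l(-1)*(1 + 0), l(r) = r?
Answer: 100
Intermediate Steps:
R = -1 (R = -(1 + 0) = -1*1 = -1)
w(u, M) = -1
(w(-10, -11) + j(12))² = (-1 + (3 - 1*12))² = (-1 + (3 - 12))² = (-1 - 9)² = (-10)² = 100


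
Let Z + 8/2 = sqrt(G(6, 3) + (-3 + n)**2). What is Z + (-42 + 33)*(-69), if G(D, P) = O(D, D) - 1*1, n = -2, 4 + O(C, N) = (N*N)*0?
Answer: 617 + 2*sqrt(5) ≈ 621.47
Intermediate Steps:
O(C, N) = -4 (O(C, N) = -4 + (N*N)*0 = -4 + N**2*0 = -4 + 0 = -4)
G(D, P) = -5 (G(D, P) = -4 - 1*1 = -4 - 1 = -5)
Z = -4 + 2*sqrt(5) (Z = -4 + sqrt(-5 + (-3 - 2)**2) = -4 + sqrt(-5 + (-5)**2) = -4 + sqrt(-5 + 25) = -4 + sqrt(20) = -4 + 2*sqrt(5) ≈ 0.47214)
Z + (-42 + 33)*(-69) = (-4 + 2*sqrt(5)) + (-42 + 33)*(-69) = (-4 + 2*sqrt(5)) - 9*(-69) = (-4 + 2*sqrt(5)) + 621 = 617 + 2*sqrt(5)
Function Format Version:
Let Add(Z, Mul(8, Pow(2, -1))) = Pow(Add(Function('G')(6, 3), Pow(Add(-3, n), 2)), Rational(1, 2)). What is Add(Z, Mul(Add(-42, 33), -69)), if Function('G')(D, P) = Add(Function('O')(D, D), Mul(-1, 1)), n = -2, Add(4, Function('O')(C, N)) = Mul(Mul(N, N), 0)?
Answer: Add(617, Mul(2, Pow(5, Rational(1, 2)))) ≈ 621.47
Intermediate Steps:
Function('O')(C, N) = -4 (Function('O')(C, N) = Add(-4, Mul(Mul(N, N), 0)) = Add(-4, Mul(Pow(N, 2), 0)) = Add(-4, 0) = -4)
Function('G')(D, P) = -5 (Function('G')(D, P) = Add(-4, Mul(-1, 1)) = Add(-4, -1) = -5)
Z = Add(-4, Mul(2, Pow(5, Rational(1, 2)))) (Z = Add(-4, Pow(Add(-5, Pow(Add(-3, -2), 2)), Rational(1, 2))) = Add(-4, Pow(Add(-5, Pow(-5, 2)), Rational(1, 2))) = Add(-4, Pow(Add(-5, 25), Rational(1, 2))) = Add(-4, Pow(20, Rational(1, 2))) = Add(-4, Mul(2, Pow(5, Rational(1, 2)))) ≈ 0.47214)
Add(Z, Mul(Add(-42, 33), -69)) = Add(Add(-4, Mul(2, Pow(5, Rational(1, 2)))), Mul(Add(-42, 33), -69)) = Add(Add(-4, Mul(2, Pow(5, Rational(1, 2)))), Mul(-9, -69)) = Add(Add(-4, Mul(2, Pow(5, Rational(1, 2)))), 621) = Add(617, Mul(2, Pow(5, Rational(1, 2))))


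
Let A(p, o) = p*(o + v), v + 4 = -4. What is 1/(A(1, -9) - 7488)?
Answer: -1/7505 ≈ -0.00013324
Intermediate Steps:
v = -8 (v = -4 - 4 = -8)
A(p, o) = p*(-8 + o) (A(p, o) = p*(o - 8) = p*(-8 + o))
1/(A(1, -9) - 7488) = 1/(1*(-8 - 9) - 7488) = 1/(1*(-17) - 7488) = 1/(-17 - 7488) = 1/(-7505) = -1/7505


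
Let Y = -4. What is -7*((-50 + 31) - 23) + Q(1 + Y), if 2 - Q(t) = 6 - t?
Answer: 287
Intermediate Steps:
Q(t) = -4 + t (Q(t) = 2 - (6 - t) = 2 + (-6 + t) = -4 + t)
-7*((-50 + 31) - 23) + Q(1 + Y) = -7*((-50 + 31) - 23) + (-4 + (1 - 4)) = -7*(-19 - 23) + (-4 - 3) = -7*(-42) - 7 = 294 - 7 = 287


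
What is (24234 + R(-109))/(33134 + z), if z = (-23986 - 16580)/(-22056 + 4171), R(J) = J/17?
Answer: 7366277065/10074916652 ≈ 0.73115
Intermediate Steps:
R(J) = J/17 (R(J) = J*(1/17) = J/17)
z = 40566/17885 (z = -40566/(-17885) = -40566*(-1/17885) = 40566/17885 ≈ 2.2682)
(24234 + R(-109))/(33134 + z) = (24234 + (1/17)*(-109))/(33134 + 40566/17885) = (24234 - 109/17)/(592642156/17885) = (411869/17)*(17885/592642156) = 7366277065/10074916652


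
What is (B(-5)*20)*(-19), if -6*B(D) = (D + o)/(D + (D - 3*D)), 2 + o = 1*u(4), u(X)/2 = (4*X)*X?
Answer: 4598/3 ≈ 1532.7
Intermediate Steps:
u(X) = 8*X² (u(X) = 2*((4*X)*X) = 2*(4*X²) = 8*X²)
o = 126 (o = -2 + 1*(8*4²) = -2 + 1*(8*16) = -2 + 1*128 = -2 + 128 = 126)
B(D) = (126 + D)/(6*D) (B(D) = -(D + 126)/(6*(D + (D - 3*D))) = -(126 + D)/(6*(D - 2*D)) = -(126 + D)/(6*((-D))) = -(126 + D)*(-1/D)/6 = -(-1)*(126 + D)/(6*D) = (126 + D)/(6*D))
(B(-5)*20)*(-19) = (((⅙)*(126 - 5)/(-5))*20)*(-19) = (((⅙)*(-⅕)*121)*20)*(-19) = -121/30*20*(-19) = -242/3*(-19) = 4598/3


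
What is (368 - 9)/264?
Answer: 359/264 ≈ 1.3598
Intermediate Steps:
(368 - 9)/264 = 359*(1/264) = 359/264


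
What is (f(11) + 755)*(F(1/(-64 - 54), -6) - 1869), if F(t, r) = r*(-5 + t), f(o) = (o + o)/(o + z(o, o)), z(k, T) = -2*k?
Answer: -81698994/59 ≈ -1.3847e+6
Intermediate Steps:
f(o) = -2 (f(o) = (o + o)/(o - 2*o) = (2*o)/((-o)) = (2*o)*(-1/o) = -2)
(f(11) + 755)*(F(1/(-64 - 54), -6) - 1869) = (-2 + 755)*(-6*(-5 + 1/(-64 - 54)) - 1869) = 753*(-6*(-5 + 1/(-118)) - 1869) = 753*(-6*(-5 - 1/118) - 1869) = 753*(-6*(-591/118) - 1869) = 753*(1773/59 - 1869) = 753*(-108498/59) = -81698994/59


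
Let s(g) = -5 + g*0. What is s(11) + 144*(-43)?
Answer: -6197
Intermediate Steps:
s(g) = -5 (s(g) = -5 + 0 = -5)
s(11) + 144*(-43) = -5 + 144*(-43) = -5 - 6192 = -6197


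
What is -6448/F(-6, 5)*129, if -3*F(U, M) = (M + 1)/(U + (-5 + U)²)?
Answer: 47828040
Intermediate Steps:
F(U, M) = -(1 + M)/(3*(U + (-5 + U)²)) (F(U, M) = -(M + 1)/(3*(U + (-5 + U)²)) = -(1 + M)/(3*(U + (-5 + U)²)))
-6448/F(-6, 5)*129 = -6448/((-1 - 1*5)/(3*(-6 + (-5 - 6)²)))*129 = -6448/((-1 - 5)/(3*(-6 + (-11)²)))*129 = -6448/((⅓)*(-6)/(-6 + 121))*129 = -6448/((⅓)*(-6)/115)*129 = -6448/((⅓)*(1/115)*(-6))*129 = -6448/(-2/115)*129 = -6448*(-115)/2*129 = -104*(-3565)*129 = 370760*129 = 47828040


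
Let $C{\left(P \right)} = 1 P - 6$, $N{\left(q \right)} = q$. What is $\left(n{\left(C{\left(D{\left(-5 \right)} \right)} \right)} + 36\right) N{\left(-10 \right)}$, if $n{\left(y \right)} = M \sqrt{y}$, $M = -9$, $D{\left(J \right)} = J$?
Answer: $-360 + 90 i \sqrt{11} \approx -360.0 + 298.5 i$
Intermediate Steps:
$C{\left(P \right)} = -6 + P$ ($C{\left(P \right)} = P - 6 = -6 + P$)
$n{\left(y \right)} = - 9 \sqrt{y}$
$\left(n{\left(C{\left(D{\left(-5 \right)} \right)} \right)} + 36\right) N{\left(-10 \right)} = \left(- 9 \sqrt{-6 - 5} + 36\right) \left(-10\right) = \left(- 9 \sqrt{-11} + 36\right) \left(-10\right) = \left(- 9 i \sqrt{11} + 36\right) \left(-10\right) = \left(36 - 9 i \sqrt{11}\right) \left(-10\right) = -360 + 90 i \sqrt{11}$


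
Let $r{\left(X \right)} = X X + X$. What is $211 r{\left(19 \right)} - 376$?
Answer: $79804$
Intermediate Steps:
$r{\left(X \right)} = X + X^{2}$ ($r{\left(X \right)} = X^{2} + X = X + X^{2}$)
$211 r{\left(19 \right)} - 376 = 211 \cdot 19 \left(1 + 19\right) - 376 = 211 \cdot 19 \cdot 20 - 376 = 211 \cdot 380 - 376 = 80180 - 376 = 79804$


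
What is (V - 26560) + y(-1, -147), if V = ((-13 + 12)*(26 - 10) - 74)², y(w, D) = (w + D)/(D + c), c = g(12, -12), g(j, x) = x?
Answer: -2934992/159 ≈ -18459.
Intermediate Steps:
c = -12
y(w, D) = (D + w)/(-12 + D) (y(w, D) = (w + D)/(D - 12) = (D + w)/(-12 + D))
V = 8100 (V = (-1*16 - 74)² = (-16 - 74)² = (-90)² = 8100)
(V - 26560) + y(-1, -147) = (8100 - 26560) + (-147 - 1)/(-12 - 147) = -18460 - 148/(-159) = -18460 - 1/159*(-148) = -18460 + 148/159 = -2934992/159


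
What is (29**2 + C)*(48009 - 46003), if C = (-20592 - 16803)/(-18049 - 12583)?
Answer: 25876303721/15316 ≈ 1.6895e+6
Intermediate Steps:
C = 37395/30632 (C = -37395/(-30632) = -37395*(-1/30632) = 37395/30632 ≈ 1.2208)
(29**2 + C)*(48009 - 46003) = (29**2 + 37395/30632)*(48009 - 46003) = (841 + 37395/30632)*2006 = (25798907/30632)*2006 = 25876303721/15316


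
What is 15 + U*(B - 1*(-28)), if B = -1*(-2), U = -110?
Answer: -3285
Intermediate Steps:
B = 2
15 + U*(B - 1*(-28)) = 15 - 110*(2 - 1*(-28)) = 15 - 110*(2 + 28) = 15 - 110*30 = 15 - 3300 = -3285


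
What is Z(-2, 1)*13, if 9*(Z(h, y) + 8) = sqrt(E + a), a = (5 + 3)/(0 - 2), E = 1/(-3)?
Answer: -104 + 13*I*sqrt(39)/27 ≈ -104.0 + 3.0069*I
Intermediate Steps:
E = -1/3 ≈ -0.33333
a = -4 (a = 8/(-2) = 8*(-1/2) = -4)
Z(h, y) = -8 + I*sqrt(39)/27 (Z(h, y) = -8 + sqrt(-1/3 - 4)/9 = -8 + sqrt(-13/3)/9 = -8 + (I*sqrt(39)/3)/9 = -8 + I*sqrt(39)/27)
Z(-2, 1)*13 = (-8 + I*sqrt(39)/27)*13 = -104 + 13*I*sqrt(39)/27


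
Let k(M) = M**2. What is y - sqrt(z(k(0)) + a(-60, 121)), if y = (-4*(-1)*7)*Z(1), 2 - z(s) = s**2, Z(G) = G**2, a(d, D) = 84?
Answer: 28 - sqrt(86) ≈ 18.726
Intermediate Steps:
z(s) = 2 - s**2
y = 28 (y = (-4*(-1)*7)*1**2 = (4*7)*1 = 28*1 = 28)
y - sqrt(z(k(0)) + a(-60, 121)) = 28 - sqrt((2 - (0**2)**2) + 84) = 28 - sqrt((2 - 1*0**2) + 84) = 28 - sqrt((2 - 1*0) + 84) = 28 - sqrt((2 + 0) + 84) = 28 - sqrt(2 + 84) = 28 - sqrt(86)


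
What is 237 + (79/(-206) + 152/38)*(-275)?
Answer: -156053/206 ≈ -757.54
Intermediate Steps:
237 + (79/(-206) + 152/38)*(-275) = 237 + (79*(-1/206) + 152*(1/38))*(-275) = 237 + (-79/206 + 4)*(-275) = 237 + (745/206)*(-275) = 237 - 204875/206 = -156053/206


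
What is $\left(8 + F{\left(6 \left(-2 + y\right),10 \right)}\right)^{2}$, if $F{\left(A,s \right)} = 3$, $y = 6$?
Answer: $121$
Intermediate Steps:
$\left(8 + F{\left(6 \left(-2 + y\right),10 \right)}\right)^{2} = \left(8 + 3\right)^{2} = 11^{2} = 121$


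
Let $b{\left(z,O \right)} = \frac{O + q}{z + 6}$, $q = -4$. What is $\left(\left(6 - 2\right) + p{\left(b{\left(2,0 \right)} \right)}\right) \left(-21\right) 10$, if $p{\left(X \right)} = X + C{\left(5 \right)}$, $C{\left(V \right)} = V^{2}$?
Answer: $-5985$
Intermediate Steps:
$b{\left(z,O \right)} = \frac{-4 + O}{6 + z}$ ($b{\left(z,O \right)} = \frac{O - 4}{z + 6} = \frac{-4 + O}{6 + z}$)
$p{\left(X \right)} = 25 + X$ ($p{\left(X \right)} = X + 5^{2} = X + 25 = 25 + X$)
$\left(\left(6 - 2\right) + p{\left(b{\left(2,0 \right)} \right)}\right) \left(-21\right) 10 = \left(\left(6 - 2\right) + \left(25 + \frac{-4 + 0}{6 + 2}\right)\right) \left(-21\right) 10 = \left(4 + \left(25 + \frac{1}{8} \left(-4\right)\right)\right) \left(-21\right) 10 = \left(4 + \left(25 - \frac{1}{2}\right)\right) \left(-21\right) 10 = \left(4 + \frac{49}{2}\right) \left(-21\right) 10 = \frac{57}{2} \left(-21\right) 10 = \left(- \frac{1197}{2}\right) 10 = -5985$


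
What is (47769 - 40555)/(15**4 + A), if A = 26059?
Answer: 3607/38342 ≈ 0.094074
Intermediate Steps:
(47769 - 40555)/(15**4 + A) = (47769 - 40555)/(15**4 + 26059) = 7214/(50625 + 26059) = 7214/76684 = 7214*(1/76684) = 3607/38342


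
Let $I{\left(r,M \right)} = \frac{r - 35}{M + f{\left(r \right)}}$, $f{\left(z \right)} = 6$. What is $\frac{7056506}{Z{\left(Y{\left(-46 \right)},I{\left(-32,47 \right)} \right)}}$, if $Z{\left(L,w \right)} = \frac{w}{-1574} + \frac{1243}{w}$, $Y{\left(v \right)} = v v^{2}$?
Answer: $- \frac{39440745516644}{5495753449} \approx -7176.6$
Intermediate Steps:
$Y{\left(v \right)} = v^{3}$
$I{\left(r,M \right)} = \frac{-35 + r}{6 + M}$ ($I{\left(r,M \right)} = \frac{r - 35}{M + 6} = \frac{-35 + r}{6 + M}$)
$Z{\left(L,w \right)} = \frac{1243}{w} - \frac{w}{1574}$ ($Z{\left(L,w \right)} = w \left(- \frac{1}{1574}\right) + \frac{1243}{w} = - \frac{w}{1574} + \frac{1243}{w} = \frac{1243}{w} - \frac{w}{1574}$)
$\frac{7056506}{Z{\left(Y{\left(-46 \right)},I{\left(-32,47 \right)} \right)}} = \frac{7056506}{\frac{1243}{\frac{1}{6 + 47} \left(-35 - 32\right)} - \frac{\frac{1}{6 + 47} \left(-35 - 32\right)}{1574}} = \frac{7056506}{\frac{1243}{\frac{1}{53} \left(-67\right)} - \frac{\frac{1}{53} \left(-67\right)}{1574}} = \frac{7056506}{\frac{1243}{- \frac{67}{53}} - - \frac{67}{83422}} = \frac{7056506}{1243 \left(- \frac{53}{67}\right) + \frac{67}{83422}} = \frac{7056506}{- \frac{65879}{67} + \frac{67}{83422}} = \frac{7056506}{- \frac{5495753449}{5589274}} = 7056506 \left(- \frac{5589274}{5495753449}\right) = - \frac{39440745516644}{5495753449}$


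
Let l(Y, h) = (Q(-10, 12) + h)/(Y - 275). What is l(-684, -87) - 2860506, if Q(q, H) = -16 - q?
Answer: -2743225161/959 ≈ -2.8605e+6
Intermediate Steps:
l(Y, h) = (-6 + h)/(-275 + Y) (l(Y, h) = ((-16 - 1*(-10)) + h)/(Y - 275) = ((-16 + 10) + h)/(-275 + Y) = (-6 + h)/(-275 + Y))
l(-684, -87) - 2860506 = (-6 - 87)/(-275 - 684) - 2860506 = -93/(-959) - 2860506 = -1/959*(-93) - 2860506 = 93/959 - 2860506 = -2743225161/959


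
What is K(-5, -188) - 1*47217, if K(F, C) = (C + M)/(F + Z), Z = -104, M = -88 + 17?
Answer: -5146394/109 ≈ -47215.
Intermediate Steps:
M = -71
K(F, C) = (-71 + C)/(-104 + F) (K(F, C) = (C - 71)/(F - 104) = (-71 + C)/(-104 + F))
K(-5, -188) - 1*47217 = (-71 - 188)/(-104 - 5) - 1*47217 = -259/(-109) - 47217 = -1/109*(-259) - 47217 = 259/109 - 47217 = -5146394/109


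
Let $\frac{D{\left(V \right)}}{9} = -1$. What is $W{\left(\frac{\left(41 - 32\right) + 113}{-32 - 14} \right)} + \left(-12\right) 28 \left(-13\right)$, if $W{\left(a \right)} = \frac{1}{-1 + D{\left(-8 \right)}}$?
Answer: $\frac{43679}{10} \approx 4367.9$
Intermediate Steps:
$D{\left(V \right)} = -9$ ($D{\left(V \right)} = 9 \left(-1\right) = -9$)
$W{\left(a \right)} = - \frac{1}{10}$ ($W{\left(a \right)} = \frac{1}{-1 - 9} = \frac{1}{-10} = - \frac{1}{10}$)
$W{\left(\frac{\left(41 - 32\right) + 113}{-32 - 14} \right)} + \left(-12\right) 28 \left(-13\right) = - \frac{1}{10} + \left(-12\right) 28 \left(-13\right) = - \frac{1}{10} - -4368 = - \frac{1}{10} + 4368 = \frac{43679}{10}$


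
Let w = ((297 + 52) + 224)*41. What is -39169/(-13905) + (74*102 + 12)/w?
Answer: 341773039/108890055 ≈ 3.1387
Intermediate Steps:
w = 23493 (w = (349 + 224)*41 = 573*41 = 23493)
-39169/(-13905) + (74*102 + 12)/w = -39169/(-13905) + (74*102 + 12)/23493 = -39169*(-1/13905) + (7548 + 12)*(1/23493) = 39169/13905 + 7560*(1/23493) = 39169/13905 + 2520/7831 = 341773039/108890055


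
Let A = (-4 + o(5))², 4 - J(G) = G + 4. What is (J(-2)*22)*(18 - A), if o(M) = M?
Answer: 748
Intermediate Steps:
J(G) = -G (J(G) = 4 - (G + 4) = 4 - (4 + G) = 4 + (-4 - G) = -G)
A = 1 (A = (-4 + 5)² = 1² = 1)
(J(-2)*22)*(18 - A) = (-1*(-2)*22)*(18 - 1*1) = (2*22)*(18 - 1) = 44*17 = 748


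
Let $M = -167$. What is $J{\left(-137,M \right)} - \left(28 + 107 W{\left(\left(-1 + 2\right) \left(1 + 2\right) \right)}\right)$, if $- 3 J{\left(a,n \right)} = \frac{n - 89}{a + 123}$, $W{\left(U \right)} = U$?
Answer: $- \frac{7457}{21} \approx -355.1$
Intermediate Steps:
$J{\left(a,n \right)} = - \frac{-89 + n}{3 \left(123 + a\right)}$ ($J{\left(a,n \right)} = - \frac{\left(n - 89\right) \frac{1}{a + 123}}{3} = - \frac{\left(-89 + n\right) \frac{1}{123 + a}}{3} = - \frac{\frac{1}{123 + a} \left(-89 + n\right)}{3} = - \frac{-89 + n}{3 \left(123 + a\right)}$)
$J{\left(-137,M \right)} - \left(28 + 107 W{\left(\left(-1 + 2\right) \left(1 + 2\right) \right)}\right) = \frac{89 - -167}{3 \left(123 - 137\right)} - \left(28 + 107 \left(-1 + 2\right) \left(1 + 2\right)\right) = \frac{89 + 167}{3 \left(-14\right)} - \left(28 + 107 \cdot 1 \cdot 3\right) = \frac{1}{3} \left(- \frac{1}{14}\right) 256 - 349 = - \frac{128}{21} - 349 = - \frac{7457}{21}$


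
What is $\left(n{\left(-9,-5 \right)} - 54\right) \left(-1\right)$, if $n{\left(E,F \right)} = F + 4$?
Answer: $55$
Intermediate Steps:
$n{\left(E,F \right)} = 4 + F$
$\left(n{\left(-9,-5 \right)} - 54\right) \left(-1\right) = \left(\left(4 - 5\right) - 54\right) \left(-1\right) = \left(-1 - 54\right) \left(-1\right) = \left(-55\right) \left(-1\right) = 55$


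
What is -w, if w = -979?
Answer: 979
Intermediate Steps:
-w = -1*(-979) = 979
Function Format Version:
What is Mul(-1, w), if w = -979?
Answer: 979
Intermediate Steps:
Mul(-1, w) = Mul(-1, -979) = 979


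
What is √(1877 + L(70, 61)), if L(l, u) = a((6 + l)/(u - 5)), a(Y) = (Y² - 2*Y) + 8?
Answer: √369289/14 ≈ 43.407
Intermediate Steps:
a(Y) = 8 + Y² - 2*Y
L(l, u) = 8 + (6 + l)²/(-5 + u)² - 2*(6 + l)/(-5 + u) (L(l, u) = 8 + ((6 + l)/(u - 5))² - 2*(6 + l)/(u - 5) = 8 + ((6 + l)/(-5 + u))² - 2*(6 + l)/(-5 + u) = 8 + (6 + l)²/(-5 + u)² - 2*(6 + l)/(-5 + u))
√(1877 + L(70, 61)) = √(1877 + ((6 + 70)² + 8*(-5 + 61)² - 2*(-5 + 61)*(6 + 70))/(-5 + 61)²) = √(1877 + (76² + 8*56² - 2*56*76)/56²) = √(1877 + (5776 + 8*3136 - 8512)/3136) = √(1877 + (5776 + 25088 - 8512)/3136) = √(1877 + (1/3136)*22352) = √(1877 + 1397/196) = √(369289/196) = √369289/14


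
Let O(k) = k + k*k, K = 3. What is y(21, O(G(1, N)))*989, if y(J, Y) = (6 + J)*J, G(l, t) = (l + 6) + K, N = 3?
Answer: 560763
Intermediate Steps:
G(l, t) = 9 + l (G(l, t) = (l + 6) + 3 = (6 + l) + 3 = 9 + l)
O(k) = k + k²
y(J, Y) = J*(6 + J)
y(21, O(G(1, N)))*989 = (21*(6 + 21))*989 = (21*27)*989 = 567*989 = 560763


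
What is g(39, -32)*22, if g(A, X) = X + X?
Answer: -1408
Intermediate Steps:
g(A, X) = 2*X
g(39, -32)*22 = (2*(-32))*22 = -64*22 = -1408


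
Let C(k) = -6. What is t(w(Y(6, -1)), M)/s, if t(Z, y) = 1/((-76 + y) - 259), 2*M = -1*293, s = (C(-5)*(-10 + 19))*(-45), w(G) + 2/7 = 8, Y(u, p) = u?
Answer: -1/1170045 ≈ -8.5467e-7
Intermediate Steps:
w(G) = 54/7 (w(G) = -2/7 + 8 = 54/7)
s = 2430 (s = -6*(-10 + 19)*(-45) = -6*9*(-45) = -54*(-45) = 2430)
M = -293/2 (M = (-1*293)/2 = (½)*(-293) = -293/2 ≈ -146.50)
t(Z, y) = 1/(-335 + y)
t(w(Y(6, -1)), M)/s = 1/(-335 - 293/2*2430) = (1/2430)/(-963/2) = -2/963*1/2430 = -1/1170045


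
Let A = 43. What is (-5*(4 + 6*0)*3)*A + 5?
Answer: -2575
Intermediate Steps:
(-5*(4 + 6*0)*3)*A + 5 = (-5*(4 + 6*0)*3)*43 + 5 = (-5*(4 + 0)*3)*43 + 5 = (-5*4*3)*43 + 5 = -20*3*43 + 5 = -60*43 + 5 = -2580 + 5 = -2575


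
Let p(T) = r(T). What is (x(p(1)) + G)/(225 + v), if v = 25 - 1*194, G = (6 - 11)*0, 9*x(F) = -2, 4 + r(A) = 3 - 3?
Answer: -1/252 ≈ -0.0039683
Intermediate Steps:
r(A) = -4 (r(A) = -4 + (3 - 3) = -4 + 0 = -4)
p(T) = -4
x(F) = -2/9 (x(F) = (1/9)*(-2) = -2/9)
G = 0 (G = -5*0 = 0)
v = -169 (v = 25 - 194 = -169)
(x(p(1)) + G)/(225 + v) = (-2/9 + 0)/(225 - 169) = -2/9/56 = -2/9*1/56 = -1/252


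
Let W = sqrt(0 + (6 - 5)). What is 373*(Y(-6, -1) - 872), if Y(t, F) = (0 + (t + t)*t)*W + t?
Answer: -300638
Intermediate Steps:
W = 1 (W = sqrt(0 + 1) = sqrt(1) = 1)
Y(t, F) = t + 2*t**2 (Y(t, F) = (0 + (t + t)*t)*1 + t = (0 + (2*t)*t)*1 + t = (0 + 2*t**2)*1 + t = (2*t**2)*1 + t = 2*t**2 + t = t + 2*t**2)
373*(Y(-6, -1) - 872) = 373*(-6*(1 + 2*(-6)) - 872) = 373*(-6*(1 - 12) - 872) = 373*(-6*(-11) - 872) = 373*(66 - 872) = 373*(-806) = -300638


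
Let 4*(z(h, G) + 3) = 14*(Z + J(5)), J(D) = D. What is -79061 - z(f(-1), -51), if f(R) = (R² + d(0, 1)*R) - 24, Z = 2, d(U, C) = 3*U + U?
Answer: -158165/2 ≈ -79083.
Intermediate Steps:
d(U, C) = 4*U
f(R) = -24 + R² (f(R) = (R² + (4*0)*R) - 24 = (R² + 0*R) - 24 = (R² + 0) - 24 = R² - 24 = -24 + R²)
z(h, G) = 43/2 (z(h, G) = -3 + (14*(2 + 5))/4 = -3 + (14*7)/4 = -3 + (¼)*98 = -3 + 49/2 = 43/2)
-79061 - z(f(-1), -51) = -79061 - 1*43/2 = -79061 - 43/2 = -158165/2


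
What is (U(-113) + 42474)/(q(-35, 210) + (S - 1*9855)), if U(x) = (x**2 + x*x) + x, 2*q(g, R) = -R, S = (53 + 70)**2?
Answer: 22633/1723 ≈ 13.136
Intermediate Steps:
S = 15129 (S = 123**2 = 15129)
q(g, R) = -R/2 (q(g, R) = (-R)/2 = -R/2)
U(x) = x + 2*x**2 (U(x) = (x**2 + x**2) + x = 2*x**2 + x = x + 2*x**2)
(U(-113) + 42474)/(q(-35, 210) + (S - 1*9855)) = (-113*(1 + 2*(-113)) + 42474)/(-1/2*210 + (15129 - 1*9855)) = (-113*(1 - 226) + 42474)/(-105 + (15129 - 9855)) = (-113*(-225) + 42474)/(-105 + 5274) = (25425 + 42474)/5169 = 67899*(1/5169) = 22633/1723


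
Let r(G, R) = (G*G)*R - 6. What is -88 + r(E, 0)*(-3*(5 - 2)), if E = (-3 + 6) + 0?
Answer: -34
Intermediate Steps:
E = 3 (E = 3 + 0 = 3)
r(G, R) = -6 + R*G² (r(G, R) = G²*R - 6 = R*G² - 6 = -6 + R*G²)
-88 + r(E, 0)*(-3*(5 - 2)) = -88 + (-6 + 0*3²)*(-3*(5 - 2)) = -88 + (-6 + 0*9)*(-3*3) = -88 + (-6 + 0)*(-9) = -88 - 6*(-9) = -88 + 54 = -34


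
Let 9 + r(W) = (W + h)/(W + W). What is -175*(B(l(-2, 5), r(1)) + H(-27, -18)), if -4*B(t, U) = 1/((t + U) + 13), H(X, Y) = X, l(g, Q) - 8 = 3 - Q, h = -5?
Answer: 151375/32 ≈ 4730.5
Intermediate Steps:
l(g, Q) = 11 - Q (l(g, Q) = 8 + (3 - Q) = 11 - Q)
r(W) = -9 + (-5 + W)/(2*W) (r(W) = -9 + (W - 5)/(W + W) = -9 + (-5 + W)/((2*W)) = -9 + (-5 + W)*(1/(2*W)) = -9 + (-5 + W)/(2*W))
B(t, U) = -1/(4*(13 + U + t)) (B(t, U) = -1/(4*((t + U) + 13)) = -1/(4*((U + t) + 13)) = -1/(4*(13 + U + t)))
-175*(B(l(-2, 5), r(1)) + H(-27, -18)) = -175*(-1/(52 + 4*((½)*(-5 - 17*1)/1) + 4*(11 - 1*5)) - 27) = -175*(-1/(52 + 4*((½)*1*(-5 - 17)) + 4*(11 - 5)) - 27) = -175*(-1/(52 + 4*((½)*1*(-22)) + 4*6) - 27) = -175*(-1/(52 + 4*(-11) + 24) - 27) = -175*(-1/(52 - 44 + 24) - 27) = -175*(-1/32 - 27) = -175*(-865/32) = 151375/32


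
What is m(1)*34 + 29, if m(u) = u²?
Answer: 63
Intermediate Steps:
m(1)*34 + 29 = 1²*34 + 29 = 1*34 + 29 = 34 + 29 = 63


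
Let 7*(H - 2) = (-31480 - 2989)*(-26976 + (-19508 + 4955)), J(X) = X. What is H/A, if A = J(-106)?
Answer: -1431463115/742 ≈ -1.9292e+6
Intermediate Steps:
A = -106
H = 1431463115/7 (H = 2 + ((-31480 - 2989)*(-26976 + (-19508 + 4955)))/7 = 2 + (-34469*(-26976 - 14553))/7 = 2 + (-34469*(-41529))/7 = 2 + (⅐)*1431463101 = 2 + 1431463101/7 = 1431463115/7 ≈ 2.0449e+8)
H/A = (1431463115/7)/(-106) = (1431463115/7)*(-1/106) = -1431463115/742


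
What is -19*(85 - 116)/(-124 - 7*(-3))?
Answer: -589/103 ≈ -5.7184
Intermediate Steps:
-19*(85 - 116)/(-124 - 7*(-3)) = -(-589)/(-124 + 21) = -(-589)/(-103) = -(-589)*(-1)/103 = -19*31/103 = -589/103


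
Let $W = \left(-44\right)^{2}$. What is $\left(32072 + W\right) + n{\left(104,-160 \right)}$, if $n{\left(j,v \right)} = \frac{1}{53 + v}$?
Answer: $\frac{3638855}{107} \approx 34008.0$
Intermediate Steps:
$W = 1936$
$\left(32072 + W\right) + n{\left(104,-160 \right)} = \left(32072 + 1936\right) + \frac{1}{53 - 160} = 34008 + \frac{1}{-107} = 34008 - \frac{1}{107} = \frac{3638855}{107}$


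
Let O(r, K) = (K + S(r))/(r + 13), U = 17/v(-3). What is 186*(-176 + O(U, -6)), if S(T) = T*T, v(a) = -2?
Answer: -89993/3 ≈ -29998.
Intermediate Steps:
S(T) = T²
U = -17/2 (U = 17/(-2) = 17*(-½) = -17/2 ≈ -8.5000)
O(r, K) = (K + r²)/(13 + r) (O(r, K) = (K + r²)/(r + 13) = (K + r²)/(13 + r))
186*(-176 + O(U, -6)) = 186*(-176 + (-6 + (-17/2)²)/(13 - 17/2)) = 186*(-176 + (-6 + 289/4)/(9/2)) = 186*(-176 + (2/9)*(265/4)) = 186*(-176 + 265/18) = 186*(-2903/18) = -89993/3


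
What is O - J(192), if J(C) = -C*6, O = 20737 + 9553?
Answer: 31442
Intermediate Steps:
O = 30290
J(C) = -6*C
O - J(192) = 30290 - (-6)*192 = 30290 - 1*(-1152) = 30290 + 1152 = 31442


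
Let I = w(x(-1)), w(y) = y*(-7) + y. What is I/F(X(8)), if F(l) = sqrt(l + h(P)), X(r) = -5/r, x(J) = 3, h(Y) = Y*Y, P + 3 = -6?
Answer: -36*sqrt(1286)/643 ≈ -2.0078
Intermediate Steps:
P = -9 (P = -3 - 6 = -9)
h(Y) = Y**2
w(y) = -6*y (w(y) = -7*y + y = -6*y)
F(l) = sqrt(81 + l) (F(l) = sqrt(l + (-9)**2) = sqrt(l + 81) = sqrt(81 + l))
I = -18 (I = -6*3 = -18)
I/F(X(8)) = -18/sqrt(81 - 5/8) = -18*2*sqrt(1286)/643 = -36*sqrt(1286)/643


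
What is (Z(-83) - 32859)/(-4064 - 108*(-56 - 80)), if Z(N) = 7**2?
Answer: -16405/5312 ≈ -3.0883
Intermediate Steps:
Z(N) = 49
(Z(-83) - 32859)/(-4064 - 108*(-56 - 80)) = (49 - 32859)/(-4064 - 108*(-56 - 80)) = -32810/(-4064 - 108*(-136)) = -32810/(-4064 + 14688) = -32810/10624 = -32810*1/10624 = -16405/5312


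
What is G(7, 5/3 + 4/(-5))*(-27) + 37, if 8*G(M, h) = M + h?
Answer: 209/20 ≈ 10.450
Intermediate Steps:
G(M, h) = M/8 + h/8 (G(M, h) = (M + h)/8 = M/8 + h/8)
G(7, 5/3 + 4/(-5))*(-27) + 37 = ((⅛)*7 + (5/3 + 4/(-5))/8)*(-27) + 37 = (7/8 + (5*(⅓) + 4*(-⅕))/8)*(-27) + 37 = (7/8 + (5/3 - ⅘)/8)*(-27) + 37 = (7/8 + (⅛)*(13/15))*(-27) + 37 = (7/8 + 13/120)*(-27) + 37 = (59/60)*(-27) + 37 = -531/20 + 37 = 209/20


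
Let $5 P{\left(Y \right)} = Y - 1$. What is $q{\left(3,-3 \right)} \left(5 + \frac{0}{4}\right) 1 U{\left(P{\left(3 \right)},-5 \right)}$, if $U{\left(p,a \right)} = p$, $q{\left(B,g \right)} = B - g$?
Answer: $12$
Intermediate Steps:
$P{\left(Y \right)} = - \frac{1}{5} + \frac{Y}{5}$ ($P{\left(Y \right)} = \frac{Y - 1}{5} = \frac{-1 + Y}{5} = - \frac{1}{5} + \frac{Y}{5}$)
$q{\left(3,-3 \right)} \left(5 + \frac{0}{4}\right) 1 U{\left(P{\left(3 \right)},-5 \right)} = \left(3 - -3\right) \left(5 + \frac{0}{4}\right) 1 \left(- \frac{1}{5} + \frac{1}{5} \cdot 3\right) = \left(3 + 3\right) \left(5 + 0 \cdot \frac{1}{4}\right) 1 \left(- \frac{1}{5} + \frac{3}{5}\right) = 6 \left(5 + 0\right) 1 \cdot \frac{2}{5} = 6 \cdot 5 \cdot 1 \cdot \frac{2}{5} = 6 \cdot 5 \cdot \frac{2}{5} = 30 \cdot \frac{2}{5} = 12$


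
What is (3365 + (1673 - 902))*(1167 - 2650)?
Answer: -6133688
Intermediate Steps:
(3365 + (1673 - 902))*(1167 - 2650) = (3365 + 771)*(-1483) = 4136*(-1483) = -6133688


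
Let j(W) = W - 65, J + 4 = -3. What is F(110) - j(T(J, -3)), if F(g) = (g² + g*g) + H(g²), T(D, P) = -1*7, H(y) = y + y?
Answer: 48472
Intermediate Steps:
J = -7 (J = -4 - 3 = -7)
H(y) = 2*y
T(D, P) = -7
j(W) = -65 + W
F(g) = 4*g² (F(g) = (g² + g*g) + 2*g² = (g² + g²) + 2*g² = 2*g² + 2*g² = 4*g²)
F(110) - j(T(J, -3)) = 4*110² - (-65 - 7) = 4*12100 - 1*(-72) = 48400 + 72 = 48472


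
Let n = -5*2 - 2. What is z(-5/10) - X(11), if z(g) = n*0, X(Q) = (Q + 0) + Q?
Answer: -22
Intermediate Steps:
X(Q) = 2*Q (X(Q) = Q + Q = 2*Q)
n = -12 (n = -10 - 2 = -12)
z(g) = 0 (z(g) = -12*0 = 0)
z(-5/10) - X(11) = 0 - 2*11 = 0 - 1*22 = 0 - 22 = -22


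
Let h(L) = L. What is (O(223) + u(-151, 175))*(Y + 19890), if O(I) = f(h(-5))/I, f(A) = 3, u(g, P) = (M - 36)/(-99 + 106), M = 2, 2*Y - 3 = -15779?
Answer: -90747122/1561 ≈ -58134.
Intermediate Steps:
Y = -7888 (Y = 3/2 + (½)*(-15779) = 3/2 - 15779/2 = -7888)
u(g, P) = -34/7 (u(g, P) = (2 - 36)/(-99 + 106) = -34/7)
O(I) = 3/I
(O(223) + u(-151, 175))*(Y + 19890) = (3/223 - 34/7)*(-7888 + 19890) = (3*(1/223) - 34/7)*12002 = (3/223 - 34/7)*12002 = -7561/1561*12002 = -90747122/1561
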